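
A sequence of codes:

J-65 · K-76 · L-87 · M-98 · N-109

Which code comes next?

O-120

Letter: letters move forward 1 place in the alphabet, so J, K, L, M, N → O.
Second component — +11 each step: 65, 76, 87, 98, 109 → 120.
Putting it together: O-120.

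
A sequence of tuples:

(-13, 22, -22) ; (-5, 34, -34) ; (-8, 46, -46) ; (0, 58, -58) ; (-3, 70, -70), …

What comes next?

(5, 82, -82)

For the first value, alternating steps +8, −3, +8, −3, …: -13, -5, -8, 0, -3 → 5.
Second value goes 22, 34, 46, 58, 70 → 82 (+12 each step).
Third value goes -22, -34, -46, -58, -70 → -82 (always the negative of the second value).
Combining the parts gives (5, 82, -82).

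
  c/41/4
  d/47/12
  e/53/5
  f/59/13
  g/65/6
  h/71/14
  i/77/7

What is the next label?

j/83/15

Letter — letters move forward 1 place in the alphabet: c, d, e, f, g, h, i → j.
Second component: +6 each step; 41, 47, 53, 59, 65, 71, 77 → 83.
Third component goes 4, 12, 5, 13, 6, 14, 7 → 15 (alternating steps +8, −7, +8, −7, …).
Putting it together: j/83/15.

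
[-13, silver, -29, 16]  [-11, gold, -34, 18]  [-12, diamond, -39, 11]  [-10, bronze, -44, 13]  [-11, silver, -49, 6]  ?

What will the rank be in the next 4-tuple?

gold

First slot: -13, -11, -12, -10, -11 → -9 (alternating steps +2, −1, +2, −1, …).
Rank: repeats silver → gold → diamond → bronze, so silver, gold, diamond, bronze, silver → gold.
Third slot: −5 each step; -29, -34, -39, -44, -49 → -54.
Fourth slot: alternating steps +2, −7, +2, −7, …; 16, 18, 11, 13, 6 → 8.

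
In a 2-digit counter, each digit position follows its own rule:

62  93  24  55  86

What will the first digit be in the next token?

1

First digit: +3 each step, mod 10, so 6, 9, 2, 5, 8 → 1.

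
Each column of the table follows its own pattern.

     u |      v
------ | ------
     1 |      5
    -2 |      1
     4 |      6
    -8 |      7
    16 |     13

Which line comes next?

For the column u, ×(-2) each step: 1, -2, 4, -8, 16 → -32.
Column v: each term is the sum of the two before it; 5, 1, 6, 7, 13 → 20.
So the next line is -32  20.

-32  20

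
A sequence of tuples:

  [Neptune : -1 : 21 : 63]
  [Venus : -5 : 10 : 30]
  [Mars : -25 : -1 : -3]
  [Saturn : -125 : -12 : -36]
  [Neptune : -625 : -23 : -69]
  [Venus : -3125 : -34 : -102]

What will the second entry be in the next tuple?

Second entry: ×5 each step; -1, -5, -25, -125, -625, -3125 → -15625.

-15625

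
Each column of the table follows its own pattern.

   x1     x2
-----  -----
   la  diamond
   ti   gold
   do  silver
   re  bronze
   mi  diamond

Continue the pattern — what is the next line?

Column x1: runs through the solfège scale do→ti, so la, ti, do, re, mi → fa.
Column x2 goes diamond, gold, silver, bronze, diamond → gold (repeats diamond → gold → silver → bronze).
Combining the parts gives fa  gold.

fa  gold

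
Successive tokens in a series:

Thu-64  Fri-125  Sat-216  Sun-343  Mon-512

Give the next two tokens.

Day: runs through the weekdays Mon→Sun; Thu, Fri, Sat, Sun, Mon → Tue → Wed.
Second component: 64, 125, 216, 343, 512 → 729 → 1000 (perfect cubes: 4³, 5³, 6³, …).
Putting the parts together: Tue-729 and then Wed-1000.

Tue-729 then Wed-1000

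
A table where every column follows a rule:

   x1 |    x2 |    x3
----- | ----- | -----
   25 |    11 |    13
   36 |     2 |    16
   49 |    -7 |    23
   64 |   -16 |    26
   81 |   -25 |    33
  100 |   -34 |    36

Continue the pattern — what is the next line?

121  -43  43

Column x1: 25, 36, 49, 64, 81, 100 → 121 (perfect squares: 5², 6², 7², …).
Column x2 — −9 each step: 11, 2, -7, -16, -25, -34 → -43.
Column x3: alternating steps +3, +7, +3, +7, …; 13, 16, 23, 26, 33, 36 → 43.
Combining the parts gives 121  -43  43.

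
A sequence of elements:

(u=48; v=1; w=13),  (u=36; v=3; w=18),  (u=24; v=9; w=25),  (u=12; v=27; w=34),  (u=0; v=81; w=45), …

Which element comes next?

(u=-12; v=243; w=58)

U: 48, 36, 24, 12, 0 → -12 (−12 each step).
V: 1, 3, 9, 27, 81 → 243 (×3 each step).
W goes 13, 18, 25, 34, 45 → 58 (differences are 5, 7, 9, … (increasing by 2 each time)).
Combining the parts gives (u=-12; v=243; w=58).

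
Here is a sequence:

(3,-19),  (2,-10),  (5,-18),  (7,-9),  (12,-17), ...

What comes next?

(19,-8)

First component: 3, 2, 5, 7, 12 → 19 (each term is the sum of the two before it).
Second component — alternating steps +9, −8, +9, −8, …: -19, -10, -18, -9, -17 → -8.
Putting it together: (19,-8).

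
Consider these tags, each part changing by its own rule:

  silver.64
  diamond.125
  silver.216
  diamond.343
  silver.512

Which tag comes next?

diamond.729

For the rank, alternates silver ↔ diamond: silver, diamond, silver, diamond, silver → diamond.
Second component goes 64, 125, 216, 343, 512 → 729 (perfect cubes: 4³, 5³, 6³, …).
Putting it together: diamond.729.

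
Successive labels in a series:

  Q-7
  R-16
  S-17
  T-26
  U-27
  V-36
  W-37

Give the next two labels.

X-46 then Y-47

Letter goes Q, R, S, T, U, V, W → X → Y (letters move forward 1 place in the alphabet).
For the second component, alternating steps +9, +1, +9, +1, …: 7, 16, 17, 26, 27, 36, 37 → 46 → 47.
Putting the parts together: X-46 and then Y-47.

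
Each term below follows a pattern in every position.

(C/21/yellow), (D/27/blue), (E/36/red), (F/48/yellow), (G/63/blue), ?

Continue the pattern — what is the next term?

Letter goes C, D, E, F, G → H (letters move forward 1 place in the alphabet).
Second value goes 21, 27, 36, 48, 63 → 81 (differences are 6, 9, 12, … (increasing by 3 each time)).
Colour — repeats yellow → blue → red: yellow, blue, red, yellow, blue → red.
Combining the parts gives (H/81/red).

(H/81/red)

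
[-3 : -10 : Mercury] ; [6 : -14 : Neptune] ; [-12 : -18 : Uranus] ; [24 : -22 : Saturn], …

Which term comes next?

[-48 : -26 : Jupiter]

First slot — ×(-2) each step: -3, 6, -12, 24 → -48.
Second slot: −4 each step; -10, -14, -18, -22 → -26.
Planet goes Mercury, Neptune, Uranus, Saturn → Jupiter (runs backward through the planets Mercury→Neptune).
Combining the parts gives [-48 : -26 : Jupiter].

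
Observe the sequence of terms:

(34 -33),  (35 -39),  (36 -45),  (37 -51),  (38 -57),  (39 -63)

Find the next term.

First entry: +1 each step; 34, 35, 36, 37, 38, 39 → 40.
For the second entry, −6 each step: -33, -39, -45, -51, -57, -63 → -69.
Combining the parts gives (40 -69).

(40 -69)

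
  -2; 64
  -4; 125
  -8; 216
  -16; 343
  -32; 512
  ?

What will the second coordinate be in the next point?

729

For the first coordinate, ×2 each step: -2, -4, -8, -16, -32 → -64.
For the second coordinate, perfect cubes: 4³, 5³, 6³, …: 64, 125, 216, 343, 512 → 729.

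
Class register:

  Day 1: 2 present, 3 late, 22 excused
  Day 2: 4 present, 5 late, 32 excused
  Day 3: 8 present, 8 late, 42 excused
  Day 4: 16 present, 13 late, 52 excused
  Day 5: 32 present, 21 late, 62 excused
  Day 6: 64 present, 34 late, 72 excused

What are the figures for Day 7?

128 present, 55 late, 82 excused

Present: 2, 4, 8, 16, 32, 64 → 128 (×2 each step).
Late: each term is the sum of the two before it; 3, 5, 8, 13, 21, 34 → 55.
Excused goes 22, 32, 42, 52, 62, 72 → 82 (+10 each step).
Putting it together: 128 present, 55 late, 82 excused.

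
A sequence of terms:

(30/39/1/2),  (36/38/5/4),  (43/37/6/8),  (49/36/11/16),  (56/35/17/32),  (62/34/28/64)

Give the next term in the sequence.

(69/33/45/128)

First slot goes 30, 36, 43, 49, 56, 62 → 69 (alternating steps +6, +7, +6, +7, …).
Second slot: −1 each step, so 39, 38, 37, 36, 35, 34 → 33.
Third slot: each term is the sum of the two before it; 1, 5, 6, 11, 17, 28 → 45.
Fourth slot: ×2 each step, so 2, 4, 8, 16, 32, 64 → 128.
Combining the parts gives (69/33/45/128).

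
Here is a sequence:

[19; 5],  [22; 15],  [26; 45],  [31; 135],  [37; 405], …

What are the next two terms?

[44; 1215], [52; 3645]

For the first part, differences are 3, 4, 5, … (increasing by 1 each time): 19, 22, 26, 31, 37 → 44 → 52.
Second part goes 5, 15, 45, 135, 405 → 1215 → 3645 (×3 each step).
Putting the parts together: [44; 1215] and then [52; 3645].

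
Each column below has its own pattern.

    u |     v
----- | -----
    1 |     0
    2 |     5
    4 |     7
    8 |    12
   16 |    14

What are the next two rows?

32  19; 64  21

For the column u, ×2 each step: 1, 2, 4, 8, 16 → 32 → 64.
Column v: alternating steps +5, +2, +5, +2, …; 0, 5, 7, 12, 14 → 19 → 21.
Putting the parts together: 32  19 and then 64  21.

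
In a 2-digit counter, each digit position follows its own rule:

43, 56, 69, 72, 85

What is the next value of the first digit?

9

First digit: +1 each step, mod 10; 4, 5, 6, 7, 8 → 9.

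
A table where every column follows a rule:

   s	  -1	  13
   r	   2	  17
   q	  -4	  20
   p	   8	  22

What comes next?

Letter: letters move back 1 place in the alphabet, so s, r, q, p → o.
Second component: ×(-2) each step; -1, 2, -4, 8 → -16.
Third component — differences are 4, 3, 2, … (decreasing by 1 each time): 13, 17, 20, 22 → 23.
Putting it together: o  -16  23.

o  -16  23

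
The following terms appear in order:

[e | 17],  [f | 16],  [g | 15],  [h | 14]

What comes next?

[i | 13]

Letter: e, f, g, h → i (letters move forward 1 place in the alphabet).
Second coordinate: −1 each step, so 17, 16, 15, 14 → 13.
So the next term is [i | 13].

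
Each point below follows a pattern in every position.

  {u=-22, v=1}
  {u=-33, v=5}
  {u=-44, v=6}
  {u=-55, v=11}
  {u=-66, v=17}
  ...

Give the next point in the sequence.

{u=-77, v=28}

U: −11 each step; -22, -33, -44, -55, -66 → -77.
V: each term is the sum of the two before it; 1, 5, 6, 11, 17 → 28.
Putting it together: {u=-77, v=28}.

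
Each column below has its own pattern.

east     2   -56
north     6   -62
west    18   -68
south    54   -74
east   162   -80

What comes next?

For the direction, repeats east → north → west → south: east, north, west, south, east → north.
Second component: ×3 each step; 2, 6, 18, 54, 162 → 486.
Third component — −6 each step: -56, -62, -68, -74, -80 → -86.
Combining the parts gives north  486  -86.

north  486  -86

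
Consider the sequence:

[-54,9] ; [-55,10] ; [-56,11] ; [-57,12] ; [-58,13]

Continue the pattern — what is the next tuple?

[-59,14]

First value: −1 each step; -54, -55, -56, -57, -58 → -59.
Second value goes 9, 10, 11, 12, 13 → 14 (together with the first value always sums to -45).
Putting it together: [-59,14].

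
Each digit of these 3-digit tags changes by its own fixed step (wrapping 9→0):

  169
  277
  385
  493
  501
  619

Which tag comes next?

727

First digit: +1 each step, mod 10; 1, 2, 3, 4, 5, 6 → 7.
Second digit — +1 each step, mod 10: 6, 7, 8, 9, 0, 1 → 2.
Third digit: −2 each step, mod 10, so 9, 7, 5, 3, 1, 9 → 7.
So the next tag is 727.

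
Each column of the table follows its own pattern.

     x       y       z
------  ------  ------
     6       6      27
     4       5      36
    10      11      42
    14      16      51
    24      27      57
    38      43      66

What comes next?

Column x: each term is the sum of the two before it, so 6, 4, 10, 14, 24, 38 → 62.
Column y goes 6, 5, 11, 16, 27, 43 → 70 (each term is the sum of the two before it).
Column z: 27, 36, 42, 51, 57, 66 → 72 (alternating steps +9, +6, +9, +6, …).
Combining the parts gives 62  70  72.

62  70  72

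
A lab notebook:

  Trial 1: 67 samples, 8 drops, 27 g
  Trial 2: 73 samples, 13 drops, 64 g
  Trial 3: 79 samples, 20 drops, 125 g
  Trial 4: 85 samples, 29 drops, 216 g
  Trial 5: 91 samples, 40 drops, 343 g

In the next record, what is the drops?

53

Drops: 8, 13, 20, 29, 40 → 53 (differences are 5, 7, 9, … (increasing by 2 each time)).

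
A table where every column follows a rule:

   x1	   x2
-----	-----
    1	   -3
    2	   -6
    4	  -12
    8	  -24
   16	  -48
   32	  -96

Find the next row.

64  -192

Column x1 — ×2 each step: 1, 2, 4, 8, 16, 32 → 64.
Column x2: ×2 each step; -3, -6, -12, -24, -48, -96 → -192.
Putting it together: 64  -192.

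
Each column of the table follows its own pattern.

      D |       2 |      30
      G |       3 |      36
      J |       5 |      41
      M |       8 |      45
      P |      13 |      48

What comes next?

Letter goes D, G, J, M, P → S (letters move forward 3 places in the alphabet).
Second component: each term is the sum of the two before it; 2, 3, 5, 8, 13 → 21.
Third component: differences are 6, 5, 4, … (decreasing by 1 each time); 30, 36, 41, 45, 48 → 50.
Putting it together: S  21  50.

S  21  50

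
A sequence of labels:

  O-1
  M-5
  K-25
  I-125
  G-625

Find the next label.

Letter: letters move back 2 places in the alphabet; O, M, K, I, G → E.
Second component — ×5 each step: 1, 5, 25, 125, 625 → 3125.
So the next label is E-3125.

E-3125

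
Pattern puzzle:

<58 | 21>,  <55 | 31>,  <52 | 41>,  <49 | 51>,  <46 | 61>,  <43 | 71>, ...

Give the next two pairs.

For the first value, −3 each step: 58, 55, 52, 49, 46, 43 → 40 → 37.
Second value — +10 each step: 21, 31, 41, 51, 61, 71 → 81 → 91.
So the next two pairs are <40 | 81> and <37 | 91>.

<40 | 81>, <37 | 91>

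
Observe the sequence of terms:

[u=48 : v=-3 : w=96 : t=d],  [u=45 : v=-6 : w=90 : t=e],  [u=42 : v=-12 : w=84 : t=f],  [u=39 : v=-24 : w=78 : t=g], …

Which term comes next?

U: −3 each step; 48, 45, 42, 39 → 36.
V: ×2 each step; -3, -6, -12, -24 → -48.
W — always 2 × the u: 96, 90, 84, 78 → 72.
T goes d, e, f, g → h (letters move forward 1 place in the alphabet).
Combining the parts gives [u=36 : v=-48 : w=72 : t=h].

[u=36 : v=-48 : w=72 : t=h]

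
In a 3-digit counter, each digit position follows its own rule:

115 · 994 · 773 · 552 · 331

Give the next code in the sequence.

110

First digit — −2 each step, mod 10: 1, 9, 7, 5, 3 → 1.
Second digit: −2 each step, mod 10; 1, 9, 7, 5, 3 → 1.
Third digit: −1 each step, mod 10, so 5, 4, 3, 2, 1 → 0.
Putting it together: 110.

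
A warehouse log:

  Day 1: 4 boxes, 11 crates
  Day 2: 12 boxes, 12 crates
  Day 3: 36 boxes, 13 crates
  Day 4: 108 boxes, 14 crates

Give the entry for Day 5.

324 boxes, 15 crates

Boxes: ×3 each step; 4, 12, 36, 108 → 324.
Crates — +1 each step: 11, 12, 13, 14 → 15.
Combining the parts gives 324 boxes, 15 crates.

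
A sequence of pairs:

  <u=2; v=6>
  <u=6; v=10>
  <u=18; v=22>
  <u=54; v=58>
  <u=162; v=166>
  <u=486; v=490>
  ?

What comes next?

<u=1458; v=1462>

For the u, ×3 each step: 2, 6, 18, 54, 162, 486 → 1458.
V: always 4 more than the u, so 6, 10, 22, 58, 166, 490 → 1462.
Putting it together: <u=1458; v=1462>.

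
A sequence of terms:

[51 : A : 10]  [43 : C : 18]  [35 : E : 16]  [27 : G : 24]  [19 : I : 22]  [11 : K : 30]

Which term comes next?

[3 : M : 28]

First part — −8 each step: 51, 43, 35, 27, 19, 11 → 3.
Letter goes A, C, E, G, I, K → M (letters move forward 2 places in the alphabet).
Third part: alternating steps +8, −2, +8, −2, …, so 10, 18, 16, 24, 22, 30 → 28.
So the next term is [3 : M : 28].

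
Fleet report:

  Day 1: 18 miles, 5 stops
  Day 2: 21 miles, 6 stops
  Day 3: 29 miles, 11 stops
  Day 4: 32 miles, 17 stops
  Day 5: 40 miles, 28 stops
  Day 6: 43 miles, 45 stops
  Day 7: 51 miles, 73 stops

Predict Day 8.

54 miles, 118 stops

Miles: 18, 21, 29, 32, 40, 43, 51 → 54 (alternating steps +3, +8, +3, +8, …).
Stops: 5, 6, 11, 17, 28, 45, 73 → 118 (each term is the sum of the two before it).
Combining the parts gives 54 miles, 118 stops.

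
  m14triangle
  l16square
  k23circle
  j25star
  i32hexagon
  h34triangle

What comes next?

Letter — letters move back 1 place in the alphabet: m, l, k, j, i, h → g.
Second component — alternating steps +2, +7, +2, +7, …: 14, 16, 23, 25, 32, 34 → 41.
For the shape, repeats triangle → square → circle → star → hexagon: triangle, square, circle, star, hexagon, triangle → square.
Putting it together: g41square.

g41square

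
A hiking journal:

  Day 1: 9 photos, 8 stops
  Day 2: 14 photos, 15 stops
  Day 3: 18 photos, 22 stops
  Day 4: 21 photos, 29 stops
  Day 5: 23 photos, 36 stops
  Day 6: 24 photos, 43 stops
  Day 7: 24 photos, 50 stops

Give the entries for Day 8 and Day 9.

Photos: differences are 5, 4, 3, … (decreasing by 1 each time), so 9, 14, 18, 21, 23, 24, 24 → 23 → 21.
Stops: 8, 15, 22, 29, 36, 43, 50 → 57 → 64 (+7 each step).
Putting the parts together: 23 photos, 57 stops and then 21 photos, 64 stops.

23 photos, 57 stops; 21 photos, 64 stops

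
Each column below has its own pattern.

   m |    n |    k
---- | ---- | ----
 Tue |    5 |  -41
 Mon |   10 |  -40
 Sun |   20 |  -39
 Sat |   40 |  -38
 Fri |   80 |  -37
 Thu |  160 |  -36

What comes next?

Wed  320  -35

For the column m, runs backward through the weekdays Mon→Sun: Tue, Mon, Sun, Sat, Fri, Thu → Wed.
Column n: 5, 10, 20, 40, 80, 160 → 320 (×2 each step).
For the column k, +1 each step: -41, -40, -39, -38, -37, -36 → -35.
Putting it together: Wed  320  -35.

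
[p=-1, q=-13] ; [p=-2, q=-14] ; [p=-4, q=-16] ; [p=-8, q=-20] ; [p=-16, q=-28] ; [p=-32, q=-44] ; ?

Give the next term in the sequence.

[p=-64, q=-76]

P — ×2 each step: -1, -2, -4, -8, -16, -32 → -64.
Q: always 12 less than the p; -13, -14, -16, -20, -28, -44 → -76.
Combining the parts gives [p=-64, q=-76].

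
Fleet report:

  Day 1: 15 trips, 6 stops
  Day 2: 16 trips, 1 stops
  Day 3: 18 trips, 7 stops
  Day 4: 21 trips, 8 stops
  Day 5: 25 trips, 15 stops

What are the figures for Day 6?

30 trips, 23 stops

Trips: differences are 1, 2, 3, … (increasing by 1 each time); 15, 16, 18, 21, 25 → 30.
Stops: 6, 1, 7, 8, 15 → 23 (each term is the sum of the two before it).
Combining the parts gives 30 trips, 23 stops.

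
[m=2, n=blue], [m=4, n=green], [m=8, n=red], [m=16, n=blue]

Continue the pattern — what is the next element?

For the m, ×2 each step: 2, 4, 8, 16 → 32.
For the n, repeats blue → green → red: blue, green, red, blue → green.
So the next element is [m=32, n=green].

[m=32, n=green]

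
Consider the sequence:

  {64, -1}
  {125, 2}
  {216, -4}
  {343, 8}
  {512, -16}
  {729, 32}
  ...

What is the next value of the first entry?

First entry: perfect cubes: 4³, 5³, 6³, …; 64, 125, 216, 343, 512, 729 → 1000.

1000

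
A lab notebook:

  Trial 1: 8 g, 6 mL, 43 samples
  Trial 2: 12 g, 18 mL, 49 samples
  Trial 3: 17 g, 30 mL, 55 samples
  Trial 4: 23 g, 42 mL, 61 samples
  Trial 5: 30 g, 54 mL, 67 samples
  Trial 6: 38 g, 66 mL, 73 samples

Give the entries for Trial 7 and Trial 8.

47 g, 78 mL, 79 samples; 57 g, 90 mL, 85 samples

G: differences are 4, 5, 6, … (increasing by 1 each time), so 8, 12, 17, 23, 30, 38 → 47 → 57.
ML: 6, 18, 30, 42, 54, 66 → 78 → 90 (+12 each step).
For the samples, +6 each step: 43, 49, 55, 61, 67, 73 → 79 → 85.
So the next two lines are 47 g, 78 mL, 79 samples and 57 g, 90 mL, 85 samples.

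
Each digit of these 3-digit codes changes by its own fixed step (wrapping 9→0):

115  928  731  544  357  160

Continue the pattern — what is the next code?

973

First digit: −2 each step, mod 10, so 1, 9, 7, 5, 3, 1 → 9.
For the second digit, +1 each step, mod 10: 1, 2, 3, 4, 5, 6 → 7.
Third digit — +3 each step, mod 10: 5, 8, 1, 4, 7, 0 → 3.
Combining the parts gives 973.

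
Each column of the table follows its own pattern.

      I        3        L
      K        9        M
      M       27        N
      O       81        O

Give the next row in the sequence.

Q  243  P

First letter — letters move forward 2 places in the alphabet: I, K, M, O → Q.
Second component: ×3 each step, so 3, 9, 27, 81 → 243.
Second letter goes L, M, N, O → P (letters move forward 1 place in the alphabet).
So the next row is Q  243  P.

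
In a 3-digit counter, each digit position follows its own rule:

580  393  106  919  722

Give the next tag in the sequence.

For the first digit, −2 each step, mod 10: 5, 3, 1, 9, 7 → 5.
Second digit — +1 each step, mod 10: 8, 9, 0, 1, 2 → 3.
Third digit: 0, 3, 6, 9, 2 → 5 (+3 each step, mod 10).
Putting it together: 535.

535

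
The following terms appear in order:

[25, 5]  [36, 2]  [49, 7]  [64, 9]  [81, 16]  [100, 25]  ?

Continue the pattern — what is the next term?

[121, 41]

For the first value, perfect squares: 5², 6², 7², …: 25, 36, 49, 64, 81, 100 → 121.
Second value — each term is the sum of the two before it: 5, 2, 7, 9, 16, 25 → 41.
Combining the parts gives [121, 41].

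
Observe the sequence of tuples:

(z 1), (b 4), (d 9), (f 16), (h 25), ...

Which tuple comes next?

(j 36)

Letter: letters move forward 2 places in the alphabet, wrapping Z→A; z, b, d, f, h → j.
Second entry: perfect squares: 1², 2², 3², …; 1, 4, 9, 16, 25 → 36.
So the next tuple is (j 36).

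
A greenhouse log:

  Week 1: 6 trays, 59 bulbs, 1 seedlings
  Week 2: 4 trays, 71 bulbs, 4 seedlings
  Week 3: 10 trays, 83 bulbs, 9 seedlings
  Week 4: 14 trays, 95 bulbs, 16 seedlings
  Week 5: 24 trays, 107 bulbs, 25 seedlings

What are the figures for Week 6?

Trays goes 6, 4, 10, 14, 24 → 38 (each term is the sum of the two before it).
For the bulbs, +12 each step: 59, 71, 83, 95, 107 → 119.
Seedlings goes 1, 4, 9, 16, 25 → 36 (perfect squares: 1², 2², 3², …).
Putting it together: 38 trays, 119 bulbs, 36 seedlings.

38 trays, 119 bulbs, 36 seedlings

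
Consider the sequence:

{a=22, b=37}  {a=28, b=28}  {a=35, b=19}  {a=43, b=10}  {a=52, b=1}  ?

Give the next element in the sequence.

{a=62, b=-8}

A: 22, 28, 35, 43, 52 → 62 (differences are 6, 7, 8, … (increasing by 1 each time)).
B: −9 each step, so 37, 28, 19, 10, 1 → -8.
Putting it together: {a=62, b=-8}.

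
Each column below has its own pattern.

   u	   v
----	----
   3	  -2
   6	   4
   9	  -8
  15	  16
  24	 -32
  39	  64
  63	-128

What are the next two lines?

102  256; 165  -512

Column u: each term is the sum of the two before it, so 3, 6, 9, 15, 24, 39, 63 → 102 → 165.
For the column v, ×(-2) each step: -2, 4, -8, 16, -32, 64, -128 → 256 → -512.
Putting the parts together: 102  256 and then 165  -512.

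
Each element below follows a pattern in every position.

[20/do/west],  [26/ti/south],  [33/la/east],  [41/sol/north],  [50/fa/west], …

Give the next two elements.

First coordinate: 20, 26, 33, 41, 50 → 60 → 71 (differences are 6, 7, 8, … (increasing by 1 each time)).
Note — runs backward through the solfège scale do→ti: do, ti, la, sol, fa → mi → re.
Direction — repeats west → south → east → north: west, south, east, north, west → south → east.
So the next two elements are [60/mi/south] and [71/re/east].

[60/mi/south], [71/re/east]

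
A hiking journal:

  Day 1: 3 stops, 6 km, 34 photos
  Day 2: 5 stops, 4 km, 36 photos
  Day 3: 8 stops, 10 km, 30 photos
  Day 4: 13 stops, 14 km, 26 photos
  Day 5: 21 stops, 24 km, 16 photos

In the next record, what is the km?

38

Km — each term is the sum of the two before it: 6, 4, 10, 14, 24 → 38.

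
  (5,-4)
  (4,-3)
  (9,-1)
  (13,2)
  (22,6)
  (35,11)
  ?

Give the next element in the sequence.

(57,17)

For the first coordinate, each term is the sum of the two before it: 5, 4, 9, 13, 22, 35 → 57.
Second coordinate goes -4, -3, -1, 2, 6, 11 → 17 (differences are 1, 2, 3, … (increasing by 1 each time)).
Putting it together: (57,17).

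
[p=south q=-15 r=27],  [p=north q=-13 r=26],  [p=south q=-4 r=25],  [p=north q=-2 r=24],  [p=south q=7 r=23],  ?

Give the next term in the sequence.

For the p, alternates south ↔ north: south, north, south, north, south → north.
For the q, alternating steps +2, +9, +2, +9, …: -15, -13, -4, -2, 7 → 9.
R: −1 each step; 27, 26, 25, 24, 23 → 22.
Putting it together: [p=north q=9 r=22].

[p=north q=9 r=22]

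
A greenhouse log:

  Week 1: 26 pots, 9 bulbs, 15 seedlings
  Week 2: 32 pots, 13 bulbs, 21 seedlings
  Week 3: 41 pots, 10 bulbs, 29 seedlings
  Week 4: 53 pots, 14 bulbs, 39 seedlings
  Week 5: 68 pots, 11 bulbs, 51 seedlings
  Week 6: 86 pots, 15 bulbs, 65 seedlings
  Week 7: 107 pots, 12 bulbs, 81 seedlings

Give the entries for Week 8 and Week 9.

131 pots, 16 bulbs, 99 seedlings; 158 pots, 13 bulbs, 119 seedlings

Pots goes 26, 32, 41, 53, 68, 86, 107 → 131 → 158 (differences are 6, 9, 12, … (increasing by 3 each time)).
Bulbs: alternating steps +4, −3, +4, −3, …; 9, 13, 10, 14, 11, 15, 12 → 16 → 13.
Seedlings: differences are 6, 8, 10, … (increasing by 2 each time); 15, 21, 29, 39, 51, 65, 81 → 99 → 119.
So the next two rows are 131 pots, 16 bulbs, 99 seedlings and 158 pots, 13 bulbs, 119 seedlings.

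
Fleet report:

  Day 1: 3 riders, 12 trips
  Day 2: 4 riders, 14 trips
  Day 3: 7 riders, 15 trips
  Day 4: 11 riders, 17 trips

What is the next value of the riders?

For the riders, each term is the sum of the two before it: 3, 4, 7, 11 → 18.

18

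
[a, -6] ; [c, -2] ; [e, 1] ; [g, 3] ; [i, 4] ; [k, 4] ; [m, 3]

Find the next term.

Letter: letters move forward 2 places in the alphabet; a, c, e, g, i, k, m → o.
Second slot: differences are 4, 3, 2, … (decreasing by 1 each time); -6, -2, 1, 3, 4, 4, 3 → 1.
Combining the parts gives [o, 1].

[o, 1]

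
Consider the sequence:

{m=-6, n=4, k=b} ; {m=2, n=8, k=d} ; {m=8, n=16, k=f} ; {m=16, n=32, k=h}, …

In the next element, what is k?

K — letters move forward 2 places in the alphabet: b, d, f, h → j.

j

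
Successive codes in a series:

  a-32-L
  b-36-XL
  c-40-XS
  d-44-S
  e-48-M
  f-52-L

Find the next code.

Letter — letters move forward 1 place in the alphabet: a, b, c, d, e, f → g.
Second component: 32, 36, 40, 44, 48, 52 → 56 (+4 each step).
Size: repeats L → XL → XS → S → M, so L, XL, XS, S, M, L → XL.
So the next code is g-56-XL.

g-56-XL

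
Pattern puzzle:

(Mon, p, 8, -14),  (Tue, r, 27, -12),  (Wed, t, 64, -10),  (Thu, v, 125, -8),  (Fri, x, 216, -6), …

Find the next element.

(Sat, z, 343, -4)

Day: runs through the weekdays Mon→Sun, so Mon, Tue, Wed, Thu, Fri → Sat.
Letter goes p, r, t, v, x → z (letters move forward 2 places in the alphabet).
Third component: perfect cubes: 2³, 3³, 4³, …; 8, 27, 64, 125, 216 → 343.
Fourth component goes -14, -12, -10, -8, -6 → -4 (+2 each step).
Combining the parts gives (Sat, z, 343, -4).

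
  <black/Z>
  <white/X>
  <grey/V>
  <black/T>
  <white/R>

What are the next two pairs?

Shade: repeats black → white → grey, so black, white, grey, black, white → grey → black.
Letter: Z, X, V, T, R → P → N (letters move back 2 places in the alphabet).
Putting the parts together: <grey/P> and then <black/N>.

<grey/P>, <black/N>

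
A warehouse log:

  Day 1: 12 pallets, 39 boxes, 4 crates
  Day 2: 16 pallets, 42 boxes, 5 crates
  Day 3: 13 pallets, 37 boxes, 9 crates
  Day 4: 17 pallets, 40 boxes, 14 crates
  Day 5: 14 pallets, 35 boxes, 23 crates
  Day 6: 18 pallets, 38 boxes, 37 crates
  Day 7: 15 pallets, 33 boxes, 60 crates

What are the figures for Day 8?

Pallets: alternating steps +4, −3, +4, −3, …; 12, 16, 13, 17, 14, 18, 15 → 19.
Boxes — alternating steps +3, −5, +3, −5, …: 39, 42, 37, 40, 35, 38, 33 → 36.
Crates: each term is the sum of the two before it; 4, 5, 9, 14, 23, 37, 60 → 97.
So the next line is 19 pallets, 36 boxes, 97 crates.

19 pallets, 36 boxes, 97 crates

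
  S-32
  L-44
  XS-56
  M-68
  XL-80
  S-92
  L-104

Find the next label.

XS-116

Size: repeats S → L → XS → M → XL, so S, L, XS, M, XL, S, L → XS.
For the second component, +12 each step: 32, 44, 56, 68, 80, 92, 104 → 116.
Putting it together: XS-116.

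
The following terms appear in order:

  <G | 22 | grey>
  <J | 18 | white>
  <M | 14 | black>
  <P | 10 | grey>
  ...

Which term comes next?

Letter — letters move forward 3 places in the alphabet: G, J, M, P → S.
Second part: −4 each step, so 22, 18, 14, 10 → 6.
For the shade, repeats grey → white → black: grey, white, black, grey → white.
So the next term is <S | 6 | white>.

<S | 6 | white>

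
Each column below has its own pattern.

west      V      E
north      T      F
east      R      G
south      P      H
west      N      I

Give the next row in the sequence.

north  L  J

Direction: repeats west → north → east → south; west, north, east, south, west → north.
First letter: letters move back 2 places in the alphabet; V, T, R, P, N → L.
For the second letter, letters move forward 1 place in the alphabet: E, F, G, H, I → J.
Putting it together: north  L  J.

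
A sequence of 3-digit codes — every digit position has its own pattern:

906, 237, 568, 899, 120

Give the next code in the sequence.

451

First digit goes 9, 2, 5, 8, 1 → 4 (+3 each step, mod 10).
Second digit — +3 each step, mod 10: 0, 3, 6, 9, 2 → 5.
Third digit goes 6, 7, 8, 9, 0 → 1 (+1 each step, mod 10).
Combining the parts gives 451.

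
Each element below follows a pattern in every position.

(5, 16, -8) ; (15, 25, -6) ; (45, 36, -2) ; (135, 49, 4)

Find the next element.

(405, 64, 12)

First entry: 5, 15, 45, 135 → 405 (×3 each step).
Second entry: perfect squares: 4², 5², 6², …; 16, 25, 36, 49 → 64.
For the third entry, differences are 2, 4, 6, … (increasing by 2 each time): -8, -6, -2, 4 → 12.
So the next element is (405, 64, 12).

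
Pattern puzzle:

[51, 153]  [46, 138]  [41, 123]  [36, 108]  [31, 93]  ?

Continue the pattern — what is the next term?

First entry: −5 each step, so 51, 46, 41, 36, 31 → 26.
For the second entry, always 3 × the first entry: 153, 138, 123, 108, 93 → 78.
Putting it together: [26, 78].

[26, 78]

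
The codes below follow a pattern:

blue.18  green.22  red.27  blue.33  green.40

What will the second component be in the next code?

48

Second component: differences are 4, 5, 6, … (increasing by 1 each time), so 18, 22, 27, 33, 40 → 48.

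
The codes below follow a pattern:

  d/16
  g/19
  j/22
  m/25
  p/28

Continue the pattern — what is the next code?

s/31

Letter: d, g, j, m, p → s (letters move forward 3 places in the alphabet).
For the second component, +3 each step: 16, 19, 22, 25, 28 → 31.
So the next code is s/31.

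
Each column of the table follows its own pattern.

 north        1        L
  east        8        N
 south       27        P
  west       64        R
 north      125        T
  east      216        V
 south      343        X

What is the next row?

west  512  Z

Direction goes north, east, south, west, north, east, south → west (repeats north → east → south → west).
Second component — perfect cubes: 1³, 2³, 3³, …: 1, 8, 27, 64, 125, 216, 343 → 512.
For the letter, letters move forward 2 places in the alphabet: L, N, P, R, T, V, X → Z.
Combining the parts gives west  512  Z.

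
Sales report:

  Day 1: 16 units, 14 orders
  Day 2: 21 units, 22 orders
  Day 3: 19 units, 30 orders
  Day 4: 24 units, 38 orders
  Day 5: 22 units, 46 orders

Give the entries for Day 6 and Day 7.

Units: 16, 21, 19, 24, 22 → 27 → 25 (alternating steps +5, −2, +5, −2, …).
Orders: +8 each step, so 14, 22, 30, 38, 46 → 54 → 62.
So the next two lines are 27 units, 54 orders and 25 units, 62 orders.

27 units, 54 orders; 25 units, 62 orders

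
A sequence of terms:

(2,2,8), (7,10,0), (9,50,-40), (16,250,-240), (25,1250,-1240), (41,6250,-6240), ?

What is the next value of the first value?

66

First value — each term is the sum of the two before it: 2, 7, 9, 16, 25, 41 → 66.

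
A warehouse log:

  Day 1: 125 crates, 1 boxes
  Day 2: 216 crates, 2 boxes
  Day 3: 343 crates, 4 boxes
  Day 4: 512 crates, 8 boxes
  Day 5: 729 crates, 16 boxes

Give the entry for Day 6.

Crates: perfect cubes: 5³, 6³, 7³, …, so 125, 216, 343, 512, 729 → 1000.
Boxes: ×2 each step, so 1, 2, 4, 8, 16 → 32.
So the next record is 1000 crates, 32 boxes.

1000 crates, 32 boxes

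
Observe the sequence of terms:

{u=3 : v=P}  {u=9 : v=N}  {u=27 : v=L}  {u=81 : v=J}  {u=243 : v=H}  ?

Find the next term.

U goes 3, 9, 27, 81, 243 → 729 (×3 each step).
V: P, N, L, J, H → F (letters move back 2 places in the alphabet).
Putting it together: {u=729 : v=F}.

{u=729 : v=F}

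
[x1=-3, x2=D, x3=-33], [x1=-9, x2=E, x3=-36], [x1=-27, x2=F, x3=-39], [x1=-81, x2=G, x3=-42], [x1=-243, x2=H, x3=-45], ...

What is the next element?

X1: -3, -9, -27, -81, -243 → -729 (×3 each step).
X2 — letters move forward 1 place in the alphabet: D, E, F, G, H → I.
X3: −3 each step, so -33, -36, -39, -42, -45 → -48.
Combining the parts gives [x1=-729, x2=I, x3=-48].

[x1=-729, x2=I, x3=-48]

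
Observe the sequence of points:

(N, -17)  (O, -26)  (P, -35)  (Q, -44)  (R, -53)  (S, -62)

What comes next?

(T, -71)

Letter: letters move forward 1 place in the alphabet; N, O, P, Q, R, S → T.
Second component — −9 each step: -17, -26, -35, -44, -53, -62 → -71.
Combining the parts gives (T, -71).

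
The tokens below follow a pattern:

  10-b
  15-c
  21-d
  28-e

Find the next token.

36-f

First component: differences are 5, 6, 7, … (increasing by 1 each time), so 10, 15, 21, 28 → 36.
Letter — letters move forward 1 place in the alphabet: b, c, d, e → f.
So the next token is 36-f.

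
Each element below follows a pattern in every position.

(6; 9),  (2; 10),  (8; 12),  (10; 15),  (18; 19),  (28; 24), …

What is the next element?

First part — each term is the sum of the two before it: 6, 2, 8, 10, 18, 28 → 46.
Second part: 9, 10, 12, 15, 19, 24 → 30 (differences are 1, 2, 3, … (increasing by 1 each time)).
Putting it together: (46; 30).

(46; 30)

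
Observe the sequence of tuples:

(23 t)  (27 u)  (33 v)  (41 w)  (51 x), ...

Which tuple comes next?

(63 y)

For the first slot, differences are 4, 6, 8, … (increasing by 2 each time): 23, 27, 33, 41, 51 → 63.
Letter: letters move forward 1 place in the alphabet; t, u, v, w, x → y.
Putting it together: (63 y).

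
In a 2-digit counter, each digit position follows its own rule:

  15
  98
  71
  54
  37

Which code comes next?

10

For the first digit, −2 each step, mod 10: 1, 9, 7, 5, 3 → 1.
For the second digit, +3 each step, mod 10: 5, 8, 1, 4, 7 → 0.
Putting it together: 10.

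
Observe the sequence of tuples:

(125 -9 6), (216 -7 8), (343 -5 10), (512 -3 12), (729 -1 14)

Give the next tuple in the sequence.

First component: 125, 216, 343, 512, 729 → 1000 (perfect cubes: 5³, 6³, 7³, …).
Second component goes -9, -7, -5, -3, -1 → 1 (+2 each step).
Third component: +2 each step; 6, 8, 10, 12, 14 → 16.
Putting it together: (1000 1 16).

(1000 1 16)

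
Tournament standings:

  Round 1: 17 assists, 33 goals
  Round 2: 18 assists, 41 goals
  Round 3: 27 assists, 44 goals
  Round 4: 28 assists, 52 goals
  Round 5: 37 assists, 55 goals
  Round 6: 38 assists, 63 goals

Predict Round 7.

47 assists, 66 goals

Assists: alternating steps +1, +9, +1, +9, …; 17, 18, 27, 28, 37, 38 → 47.
Goals: 33, 41, 44, 52, 55, 63 → 66 (alternating steps +8, +3, +8, +3, …).
Combining the parts gives 47 assists, 66 goals.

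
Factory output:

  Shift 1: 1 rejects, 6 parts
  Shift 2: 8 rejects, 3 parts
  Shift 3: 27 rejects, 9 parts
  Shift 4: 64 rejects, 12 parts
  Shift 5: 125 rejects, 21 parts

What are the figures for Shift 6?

Rejects: perfect cubes: 1³, 2³, 3³, …, so 1, 8, 27, 64, 125 → 216.
Parts — each term is the sum of the two before it: 6, 3, 9, 12, 21 → 33.
Putting it together: 216 rejects, 33 parts.

216 rejects, 33 parts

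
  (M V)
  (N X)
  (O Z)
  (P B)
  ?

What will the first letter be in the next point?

First letter: M, N, O, P → Q (letters move forward 1 place in the alphabet).
Second letter: letters move forward 2 places in the alphabet, wrapping Z→A; V, X, Z, B → D.

Q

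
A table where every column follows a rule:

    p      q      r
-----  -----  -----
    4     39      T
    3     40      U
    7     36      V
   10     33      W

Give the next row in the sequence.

Column p: 4, 3, 7, 10 → 17 (each term is the sum of the two before it).
Column q: 39, 40, 36, 33 → 26 (together with the column p always sums to 43).
Column r goes T, U, V, W → X (letters move forward 1 place in the alphabet).
Putting it together: 17  26  X.

17  26  X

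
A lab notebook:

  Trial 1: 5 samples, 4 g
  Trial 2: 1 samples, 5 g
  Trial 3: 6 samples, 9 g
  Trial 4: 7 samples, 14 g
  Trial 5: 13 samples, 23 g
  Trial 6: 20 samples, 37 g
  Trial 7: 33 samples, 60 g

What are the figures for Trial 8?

Samples: each term is the sum of the two before it, so 5, 1, 6, 7, 13, 20, 33 → 53.
G: each term is the sum of the two before it; 4, 5, 9, 14, 23, 37, 60 → 97.
Combining the parts gives 53 samples, 97 g.

53 samples, 97 g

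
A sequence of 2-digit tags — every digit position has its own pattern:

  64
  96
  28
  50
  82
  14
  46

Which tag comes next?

First digit goes 6, 9, 2, 5, 8, 1, 4 → 7 (+3 each step, mod 10).
For the second digit, +2 each step, mod 10: 4, 6, 8, 0, 2, 4, 6 → 8.
So the next tag is 78.

78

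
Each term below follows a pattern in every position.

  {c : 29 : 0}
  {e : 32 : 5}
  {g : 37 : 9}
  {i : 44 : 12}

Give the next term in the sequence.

For the letter, letters move forward 2 places in the alphabet: c, e, g, i → k.
Second entry: differences are 3, 5, 7, … (increasing by 2 each time); 29, 32, 37, 44 → 53.
For the third entry, differences are 5, 4, 3, … (decreasing by 1 each time): 0, 5, 9, 12 → 14.
Putting it together: {k : 53 : 14}.

{k : 53 : 14}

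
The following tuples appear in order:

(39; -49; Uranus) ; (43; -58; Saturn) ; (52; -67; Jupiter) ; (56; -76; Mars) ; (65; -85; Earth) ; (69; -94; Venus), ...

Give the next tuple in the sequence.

(78; -103; Mercury)

First coordinate — alternating steps +4, +9, +4, +9, …: 39, 43, 52, 56, 65, 69 → 78.
For the second coordinate, −9 each step: -49, -58, -67, -76, -85, -94 → -103.
Planet — runs backward through the planets Mercury→Neptune: Uranus, Saturn, Jupiter, Mars, Earth, Venus → Mercury.
So the next tuple is (78; -103; Mercury).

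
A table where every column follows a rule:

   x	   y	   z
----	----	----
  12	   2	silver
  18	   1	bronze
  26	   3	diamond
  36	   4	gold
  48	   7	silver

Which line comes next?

62  11  bronze

Column x: differences are 6, 8, 10, … (increasing by 2 each time); 12, 18, 26, 36, 48 → 62.
For the column y, each term is the sum of the two before it: 2, 1, 3, 4, 7 → 11.
For the column z, repeats silver → bronze → diamond → gold: silver, bronze, diamond, gold, silver → bronze.
Combining the parts gives 62  11  bronze.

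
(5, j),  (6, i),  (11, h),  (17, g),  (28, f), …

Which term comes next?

First part: each term is the sum of the two before it, so 5, 6, 11, 17, 28 → 45.
Letter — letters move back 1 place in the alphabet: j, i, h, g, f → e.
Combining the parts gives (45, e).

(45, e)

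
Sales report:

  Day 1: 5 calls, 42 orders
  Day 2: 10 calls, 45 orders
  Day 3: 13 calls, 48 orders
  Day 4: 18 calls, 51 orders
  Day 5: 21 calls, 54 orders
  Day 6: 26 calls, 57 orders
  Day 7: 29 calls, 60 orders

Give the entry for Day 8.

Calls goes 5, 10, 13, 18, 21, 26, 29 → 34 (alternating steps +5, +3, +5, +3, …).
Orders goes 42, 45, 48, 51, 54, 57, 60 → 63 (+3 each step).
So the next row is 34 calls, 63 orders.

34 calls, 63 orders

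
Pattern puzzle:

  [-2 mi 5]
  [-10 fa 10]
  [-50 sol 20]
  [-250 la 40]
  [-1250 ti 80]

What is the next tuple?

[-6250 do 160]

First coordinate: ×5 each step; -2, -10, -50, -250, -1250 → -6250.
For the note, runs through the solfège scale do→ti: mi, fa, sol, la, ti → do.
Third coordinate: ×2 each step; 5, 10, 20, 40, 80 → 160.
So the next tuple is [-6250 do 160].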